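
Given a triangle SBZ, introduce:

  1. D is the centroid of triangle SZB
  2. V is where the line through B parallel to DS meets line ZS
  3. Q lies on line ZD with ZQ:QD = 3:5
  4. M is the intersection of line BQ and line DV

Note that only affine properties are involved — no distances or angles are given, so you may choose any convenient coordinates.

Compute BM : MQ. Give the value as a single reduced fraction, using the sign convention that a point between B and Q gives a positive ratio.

BM:MQ = 12/5

Set S = (0, 0), B = (1, 0), Z = (0, 1); any affine frame gives the same invariant.
1. D is the centroid of triangle SZB ⇒ D = (1/3, 1/3)
2. V is where the line through B parallel to DS meets line ZS ⇒ V = (0, -1)
3. Q lies on line ZD with ZQ:QD = 3:5 ⇒ Q = (1/8, 3/4)
4. M is the intersection of line BQ and line DV ⇒ M = (13/34, 9/17)
M = B + t·(Q−B) with t = 12/17, so BM:MQ = t:(1−t) = 12/17:5/17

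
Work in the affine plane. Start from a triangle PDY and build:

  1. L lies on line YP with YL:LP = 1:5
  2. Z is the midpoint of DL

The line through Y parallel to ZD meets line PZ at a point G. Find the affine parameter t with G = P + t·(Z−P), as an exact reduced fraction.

t = 6/5

Assign P = (0, 0), D = (1, 0), Y = (0, 1) — the answer is frame-independent, so this choice is without loss of generality.
1. L lies on line YP with YL:LP = 1:5 ⇒ L = (0, 5/6)
2. Z is the midpoint of DL ⇒ Z = (1/2, 5/12)
through Y parallel to ZD: direction (1/2, -5/12); meets PZ at G = (3/5, 1/2)
G = P + t·(Z−P) with t = 6/5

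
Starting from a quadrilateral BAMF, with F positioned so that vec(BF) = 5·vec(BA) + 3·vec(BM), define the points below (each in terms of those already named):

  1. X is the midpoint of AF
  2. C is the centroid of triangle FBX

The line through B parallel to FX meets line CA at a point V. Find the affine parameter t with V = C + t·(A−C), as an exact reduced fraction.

Assign B = (0, 0), A = (1, 0), M = (0, 1), F = (5, 3) — the answer is frame-independent, so this choice is without loss of generality.
1. X is the midpoint of AF ⇒ X = (3, 3/2)
2. C is the centroid of triangle FBX ⇒ C = (8/3, 3/2)
through B parallel to FX: direction (-2, -3/2); meets CA at V = (6, 9/2)
V = C + t·(A−C) with t = -2

t = -2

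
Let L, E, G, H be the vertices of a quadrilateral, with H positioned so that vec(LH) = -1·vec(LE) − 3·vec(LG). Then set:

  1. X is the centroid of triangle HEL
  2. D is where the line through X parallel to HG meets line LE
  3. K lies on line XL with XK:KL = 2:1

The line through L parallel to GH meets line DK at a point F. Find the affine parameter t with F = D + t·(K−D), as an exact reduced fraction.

t = 3/2

Set L = (0, 0), E = (1, 0), G = (0, 1), H = (-1, -3); any affine frame gives the same invariant.
1. X is the centroid of triangle HEL ⇒ X = (0, -1)
2. D is where the line through X parallel to HG meets line LE ⇒ D = (1/4, 0)
3. K lies on line XL with XK:KL = 2:1 ⇒ K = (0, -1/3)
through L parallel to GH: direction (-1, -4); meets DK at F = (-1/8, -1/2)
F = D + t·(K−D) with t = 3/2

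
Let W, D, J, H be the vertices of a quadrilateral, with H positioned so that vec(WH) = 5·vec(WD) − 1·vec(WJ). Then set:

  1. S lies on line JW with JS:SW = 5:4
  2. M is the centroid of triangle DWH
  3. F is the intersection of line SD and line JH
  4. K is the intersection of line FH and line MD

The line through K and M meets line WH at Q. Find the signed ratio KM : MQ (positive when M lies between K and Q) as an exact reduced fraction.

KM:MQ = -16

Set W = (0, 0), D = (1, 0), J = (0, 1), H = (5, -1); any affine frame gives the same invariant.
1. S lies on line JW with JS:SW = 5:4 ⇒ S = (0, 4/9)
2. M is the centroid of triangle DWH ⇒ M = (2, -1/3)
3. F is the intersection of line SD and line JH ⇒ F = (-25/2, 6)
4. K is the intersection of line FH and line MD ⇒ K = (10, -3)
line KM meets WH at Q = (5/2, -1/2)
M = K + t·(Q−K) with t = 16/15, so KM:MQ = 16/15:-1/15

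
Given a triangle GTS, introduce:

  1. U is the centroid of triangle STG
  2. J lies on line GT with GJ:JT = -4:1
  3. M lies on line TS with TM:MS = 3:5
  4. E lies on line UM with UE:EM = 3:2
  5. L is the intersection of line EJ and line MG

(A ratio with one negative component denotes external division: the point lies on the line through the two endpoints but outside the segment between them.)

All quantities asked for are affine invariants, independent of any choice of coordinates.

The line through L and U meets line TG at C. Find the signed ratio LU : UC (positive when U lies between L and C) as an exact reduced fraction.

LU:UC = 1/128

Set G = (0, 0), T = (1, 0), S = (0, 1); any affine frame gives the same invariant.
1. U is the centroid of triangle STG ⇒ U = (1/3, 1/3)
2. J lies on line GT with GJ:JT = -4:1 ⇒ J = (4/3, 0)
3. M lies on line TS with TM:MS = 3:5 ⇒ M = (5/8, 3/8)
4. E lies on line UM with UE:EM = 3:2 ⇒ E = (61/120, 43/120)
5. L is the intersection of line EJ and line MG ⇒ L = (215/384, 43/128)
line LU meets TG at C = (-86/3, 0)
U = L + t·(C−L) with t = 1/129, so LU:UC = 1/129:128/129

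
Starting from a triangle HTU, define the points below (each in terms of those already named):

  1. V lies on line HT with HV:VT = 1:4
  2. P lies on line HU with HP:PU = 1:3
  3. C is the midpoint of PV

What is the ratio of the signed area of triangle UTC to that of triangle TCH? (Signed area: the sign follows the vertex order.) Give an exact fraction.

Assign H = (0, 0), T = (1, 0), U = (0, 1) — the answer is frame-independent, so this choice is without loss of generality.
1. V lies on line HT with HV:VT = 1:4 ⇒ V = (1/5, 0)
2. P lies on line HU with HP:PU = 1:3 ⇒ P = (0, 1/4)
3. C is the midpoint of PV ⇒ C = (1/10, 1/8)
2·[UTC] = -31/40, 2·[TCH] = 1/8
[UTC]:[TCH] = -31/40:1/8 = -31/5

[UTC]:[TCH] = -31/5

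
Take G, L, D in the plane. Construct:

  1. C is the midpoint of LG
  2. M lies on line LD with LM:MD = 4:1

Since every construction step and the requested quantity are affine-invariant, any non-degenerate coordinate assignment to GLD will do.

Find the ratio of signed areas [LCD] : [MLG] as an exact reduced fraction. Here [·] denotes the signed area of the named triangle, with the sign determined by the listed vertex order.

[LCD]:[MLG] = 5/8

Choose coordinates G = (0, 0), L = (1, 0), D = (0, 1).
1. C is the midpoint of LG ⇒ C = (1/2, 0)
2. M lies on line LD with LM:MD = 4:1 ⇒ M = (1/5, 4/5)
2·[LCD] = -1/2, 2·[MLG] = -4/5
[LCD]:[MLG] = -1/2:-4/5 = 5/8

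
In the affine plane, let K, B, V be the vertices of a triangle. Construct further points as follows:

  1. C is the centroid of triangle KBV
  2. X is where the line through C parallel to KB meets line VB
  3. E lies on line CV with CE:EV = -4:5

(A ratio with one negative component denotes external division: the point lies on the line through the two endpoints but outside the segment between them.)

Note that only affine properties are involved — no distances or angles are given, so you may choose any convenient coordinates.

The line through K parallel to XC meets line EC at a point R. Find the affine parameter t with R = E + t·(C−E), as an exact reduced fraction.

Choose coordinates K = (0, 0), B = (1, 0), V = (0, 1).
1. C is the centroid of triangle KBV ⇒ C = (1/3, 1/3)
2. X is where the line through C parallel to KB meets line VB ⇒ X = (2/3, 1/3)
3. E lies on line CV with CE:EV = -4:5 ⇒ E = (5/3, -7/3)
through K parallel to XC: direction (-1/3, 0); meets EC at R = (1/2, 0)
R = E + t·(C−E) with t = 7/8

t = 7/8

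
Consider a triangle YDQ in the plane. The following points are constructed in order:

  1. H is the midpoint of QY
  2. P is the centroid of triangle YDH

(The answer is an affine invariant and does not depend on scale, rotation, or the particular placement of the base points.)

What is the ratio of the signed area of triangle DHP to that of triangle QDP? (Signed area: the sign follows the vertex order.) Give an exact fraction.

[DHP]:[QDP] = -1/3

Work in coordinates with Y = (0, 0), D = (1, 0), Q = (0, 1).
1. H is the midpoint of QY ⇒ H = (0, 1/2)
2. P is the centroid of triangle YDH ⇒ P = (1/3, 1/6)
2·[DHP] = 1/6, 2·[QDP] = -1/2
[DHP]:[QDP] = 1/6:-1/2 = -1/3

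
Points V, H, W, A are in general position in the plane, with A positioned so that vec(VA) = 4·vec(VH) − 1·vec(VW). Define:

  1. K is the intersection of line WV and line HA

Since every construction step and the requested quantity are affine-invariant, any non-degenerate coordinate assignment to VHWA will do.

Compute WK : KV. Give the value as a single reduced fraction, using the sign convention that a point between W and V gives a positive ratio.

WK:KV = 2

Choose coordinates V = (0, 0), H = (1, 0), W = (0, 1), A = (4, -1).
1. K is the intersection of line WV and line HA ⇒ K = (0, 1/3)
K = W + t·(V−W) with t = 2/3, so WK:KV = t:(1−t) = 2/3:1/3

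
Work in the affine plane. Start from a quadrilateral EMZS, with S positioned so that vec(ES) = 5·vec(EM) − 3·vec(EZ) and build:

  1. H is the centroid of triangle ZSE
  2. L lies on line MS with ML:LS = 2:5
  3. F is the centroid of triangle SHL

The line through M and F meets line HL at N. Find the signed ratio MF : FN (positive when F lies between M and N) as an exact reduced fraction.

MF:FN = -11/5

Set E = (0, 0), M = (1, 0), Z = (0, 1), S = (5, -3); any affine frame gives the same invariant.
1. H is the centroid of triangle ZSE ⇒ H = (5/3, -2/3)
2. L lies on line MS with ML:LS = 2:5 ⇒ L = (15/7, -6/7)
3. F is the centroid of triangle SHL ⇒ F = (185/63, -95/63)
line MF meets HL at N = (475/231, -190/231)
F = M + t·(N−M) with t = 11/6, so MF:FN = 11/6:-5/6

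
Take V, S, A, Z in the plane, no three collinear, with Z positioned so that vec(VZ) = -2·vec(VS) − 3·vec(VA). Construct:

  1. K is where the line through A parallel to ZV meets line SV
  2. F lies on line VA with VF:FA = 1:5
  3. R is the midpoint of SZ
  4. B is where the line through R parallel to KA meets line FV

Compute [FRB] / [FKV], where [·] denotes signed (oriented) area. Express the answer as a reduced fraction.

[FRB]:[FKV] = 33/8

Assign V = (0, 0), S = (1, 0), A = (0, 1), Z = (-2, -3) — the answer is frame-independent, so this choice is without loss of generality.
1. K is where the line through A parallel to ZV meets line SV ⇒ K = (-2/3, 0)
2. F lies on line VA with VF:FA = 1:5 ⇒ F = (0, 1/6)
3. R is the midpoint of SZ ⇒ R = (-1/2, -3/2)
4. B is where the line through R parallel to KA meets line FV ⇒ B = (0, -3/4)
2·[FRB] = 11/24, 2·[FKV] = 1/9
[FRB]:[FKV] = 11/24:1/9 = 33/8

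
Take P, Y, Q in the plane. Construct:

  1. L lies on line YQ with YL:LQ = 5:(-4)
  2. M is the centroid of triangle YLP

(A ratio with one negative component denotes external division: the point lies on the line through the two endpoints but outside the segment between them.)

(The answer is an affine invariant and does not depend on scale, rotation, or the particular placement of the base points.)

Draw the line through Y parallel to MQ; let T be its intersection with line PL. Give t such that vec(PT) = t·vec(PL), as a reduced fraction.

t = 2/7

Set P = (0, 0), Y = (1, 0), Q = (0, 1); any affine frame gives the same invariant.
1. L lies on line YQ with YL:LQ = 5:(-4) ⇒ L = (-4, 5)
2. M is the centroid of triangle YLP ⇒ M = (-1, 5/3)
through Y parallel to MQ: direction (1, -2/3); meets PL at T = (-8/7, 10/7)
T = P + t·(L−P) with t = 2/7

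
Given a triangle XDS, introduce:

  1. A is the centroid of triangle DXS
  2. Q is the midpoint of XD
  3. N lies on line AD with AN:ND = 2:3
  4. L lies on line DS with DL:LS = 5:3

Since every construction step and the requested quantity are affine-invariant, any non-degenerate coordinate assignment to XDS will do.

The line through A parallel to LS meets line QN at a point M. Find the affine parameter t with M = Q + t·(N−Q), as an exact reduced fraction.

t = 5/9

Choose coordinates X = (0, 0), D = (1, 0), S = (0, 1).
1. A is the centroid of triangle DXS ⇒ A = (1/3, 1/3)
2. Q is the midpoint of XD ⇒ Q = (1/2, 0)
3. N lies on line AD with AN:ND = 2:3 ⇒ N = (3/5, 1/5)
4. L lies on line DS with DL:LS = 5:3 ⇒ L = (3/8, 5/8)
through A parallel to LS: direction (-3/8, 3/8); meets QN at M = (5/9, 1/9)
M = Q + t·(N−Q) with t = 5/9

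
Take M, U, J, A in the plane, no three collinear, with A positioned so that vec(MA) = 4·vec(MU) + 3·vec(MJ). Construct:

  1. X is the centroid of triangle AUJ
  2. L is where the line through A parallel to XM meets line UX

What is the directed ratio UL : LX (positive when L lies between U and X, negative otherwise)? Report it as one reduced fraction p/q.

UL:LX = 3

Choose coordinates M = (0, 0), U = (1, 0), J = (0, 1), A = (4, 3).
1. X is the centroid of triangle AUJ ⇒ X = (5/3, 4/3)
2. L is where the line through A parallel to XM meets line UX ⇒ L = (3/2, 1)
L = U + t·(X−U) with t = 3/4, so UL:LX = t:(1−t) = 3/4:1/4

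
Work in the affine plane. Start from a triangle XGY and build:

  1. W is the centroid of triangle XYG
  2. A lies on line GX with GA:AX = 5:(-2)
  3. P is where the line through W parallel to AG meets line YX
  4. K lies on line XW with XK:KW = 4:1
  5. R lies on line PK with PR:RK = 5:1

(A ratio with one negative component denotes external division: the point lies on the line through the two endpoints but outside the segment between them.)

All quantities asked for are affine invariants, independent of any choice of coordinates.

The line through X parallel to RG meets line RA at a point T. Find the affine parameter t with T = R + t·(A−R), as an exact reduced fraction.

Work in coordinates with X = (0, 0), G = (1, 0), Y = (0, 1).
1. W is the centroid of triangle XYG ⇒ W = (1/3, 1/3)
2. A lies on line GX with GA:AX = 5:(-2) ⇒ A = (-2/3, 0)
3. P is where the line through W parallel to AG meets line YX ⇒ P = (0, 1/3)
4. K lies on line XW with XK:KW = 4:1 ⇒ K = (4/15, 4/15)
5. R lies on line PK with PR:RK = 5:1 ⇒ R = (2/9, 5/18)
through X parallel to RG: direction (7/9, -5/18); meets RA at T = (-14/45, 1/9)
T = R + t·(A−R) with t = 3/5

t = 3/5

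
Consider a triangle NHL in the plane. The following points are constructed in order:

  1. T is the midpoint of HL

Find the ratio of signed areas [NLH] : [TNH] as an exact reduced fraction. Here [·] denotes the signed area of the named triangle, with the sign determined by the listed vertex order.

[NLH]:[TNH] = -2

Choose coordinates N = (0, 0), H = (1, 0), L = (0, 1).
1. T is the midpoint of HL ⇒ T = (1/2, 1/2)
2·[NLH] = -1, 2·[TNH] = 1/2
[NLH]:[TNH] = -1:1/2 = -2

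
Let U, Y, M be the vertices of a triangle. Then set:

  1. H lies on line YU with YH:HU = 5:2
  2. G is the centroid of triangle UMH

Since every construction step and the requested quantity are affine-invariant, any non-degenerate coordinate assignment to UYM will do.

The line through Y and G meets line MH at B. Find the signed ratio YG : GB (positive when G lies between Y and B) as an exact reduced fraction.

Choose coordinates U = (0, 0), Y = (1, 0), M = (0, 1).
1. H lies on line YU with YH:HU = 5:2 ⇒ H = (2/7, 0)
2. G is the centroid of triangle UMH ⇒ G = (2/21, 1/3)
line YG meets MH at B = (24/119, 5/17)
G = Y + t·(B−Y) with t = 17/15, so YG:GB = 17/15:-2/15

YG:GB = -17/2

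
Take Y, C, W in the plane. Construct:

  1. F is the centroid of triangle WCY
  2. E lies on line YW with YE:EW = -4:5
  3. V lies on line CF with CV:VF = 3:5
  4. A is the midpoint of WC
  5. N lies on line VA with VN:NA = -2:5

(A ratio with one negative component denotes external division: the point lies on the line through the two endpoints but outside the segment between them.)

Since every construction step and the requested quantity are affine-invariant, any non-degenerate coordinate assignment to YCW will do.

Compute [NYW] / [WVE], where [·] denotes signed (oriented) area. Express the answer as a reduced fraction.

Assign Y = (0, 0), C = (1, 0), W = (0, 1) — the answer is frame-independent, so this choice is without loss of generality.
1. F is the centroid of triangle WCY ⇒ F = (1/3, 1/3)
2. E lies on line YW with YE:EW = -4:5 ⇒ E = (0, -4)
3. V lies on line CF with CV:VF = 3:5 ⇒ V = (3/4, 1/8)
4. A is the midpoint of WC ⇒ A = (1/2, 1/2)
5. N lies on line VA with VN:NA = -2:5 ⇒ N = (11/12, -1/8)
2·[NYW] = -11/12, 2·[WVE] = -15/4
[NYW]:[WVE] = -11/12:-15/4 = 11/45

[NYW]:[WVE] = 11/45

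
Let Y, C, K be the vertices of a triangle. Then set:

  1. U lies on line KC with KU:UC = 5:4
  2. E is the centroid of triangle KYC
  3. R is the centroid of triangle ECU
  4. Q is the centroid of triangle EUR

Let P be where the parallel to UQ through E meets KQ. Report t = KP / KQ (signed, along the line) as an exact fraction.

t = 4/5

Assign Y = (0, 0), C = (1, 0), K = (0, 1) — the answer is frame-independent, so this choice is without loss of generality.
1. U lies on line KC with KU:UC = 5:4 ⇒ U = (5/9, 4/9)
2. E is the centroid of triangle KYC ⇒ E = (1/3, 1/3)
3. R is the centroid of triangle ECU ⇒ R = (17/27, 7/27)
4. Q is the centroid of triangle EUR ⇒ Q = (41/81, 28/81)
through E parallel to UQ: direction (-4/81, -8/81); meets KQ at P = (164/405, 193/405)
P = K + t·(Q−K) with t = 4/5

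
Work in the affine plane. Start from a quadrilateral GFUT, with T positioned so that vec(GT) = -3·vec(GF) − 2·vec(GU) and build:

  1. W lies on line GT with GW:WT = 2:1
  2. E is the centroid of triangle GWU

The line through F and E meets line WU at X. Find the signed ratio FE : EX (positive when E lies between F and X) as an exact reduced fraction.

Set G = (0, 0), F = (1, 0), U = (0, 1), T = (-3, -2); any affine frame gives the same invariant.
1. W lies on line GT with GW:WT = 2:1 ⇒ W = (-2, -4/3)
2. E is the centroid of triangle GWU ⇒ E = (-2/3, -1/9)
line FE meets WU at X = (-32/33, -13/99)
E = F + t·(X−F) with t = 11/13, so FE:EX = 11/13:2/13

FE:EX = 11/2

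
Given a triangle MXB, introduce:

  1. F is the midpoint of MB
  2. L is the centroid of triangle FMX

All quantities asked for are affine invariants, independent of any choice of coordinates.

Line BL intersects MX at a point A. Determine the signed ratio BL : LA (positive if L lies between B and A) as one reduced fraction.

Choose coordinates M = (0, 0), X = (1, 0), B = (0, 1).
1. F is the midpoint of MB ⇒ F = (0, 1/2)
2. L is the centroid of triangle FMX ⇒ L = (1/3, 1/6)
line BL meets MX at A = (2/5, 0)
L = B + t·(A−B) with t = 5/6, so BL:LA = 5/6:1/6

BL:LA = 5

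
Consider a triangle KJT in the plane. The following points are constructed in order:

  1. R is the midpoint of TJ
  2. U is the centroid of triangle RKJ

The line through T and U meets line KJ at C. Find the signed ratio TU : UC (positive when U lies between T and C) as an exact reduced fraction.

Work in coordinates with K = (0, 0), J = (1, 0), T = (0, 1).
1. R is the midpoint of TJ ⇒ R = (1/2, 1/2)
2. U is the centroid of triangle RKJ ⇒ U = (1/2, 1/6)
line TU meets KJ at C = (3/5, 0)
U = T + t·(C−T) with t = 5/6, so TU:UC = 5/6:1/6

TU:UC = 5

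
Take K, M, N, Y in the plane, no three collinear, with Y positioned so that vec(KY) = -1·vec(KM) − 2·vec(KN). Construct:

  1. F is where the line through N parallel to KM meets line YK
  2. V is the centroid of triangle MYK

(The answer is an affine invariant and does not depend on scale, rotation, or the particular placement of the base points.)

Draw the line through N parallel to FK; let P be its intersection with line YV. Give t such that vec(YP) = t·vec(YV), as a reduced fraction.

t = -3/2

Assign K = (0, 0), M = (1, 0), N = (0, 1), Y = (-1, -2) — the answer is frame-independent, so this choice is without loss of generality.
1. F is where the line through N parallel to KM meets line YK ⇒ F = (1/2, 1)
2. V is the centroid of triangle MYK ⇒ V = (0, -2/3)
through N parallel to FK: direction (-1/2, -1); meets YV at P = (-5/2, -4)
P = Y + t·(V−Y) with t = -3/2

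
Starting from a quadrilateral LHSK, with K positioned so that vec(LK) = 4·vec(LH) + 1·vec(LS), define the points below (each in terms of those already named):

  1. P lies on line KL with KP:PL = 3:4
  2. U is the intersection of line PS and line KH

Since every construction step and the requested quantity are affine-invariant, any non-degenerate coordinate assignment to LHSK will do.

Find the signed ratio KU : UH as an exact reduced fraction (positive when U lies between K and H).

Work in coordinates with L = (0, 0), H = (1, 0), S = (0, 1), K = (4, 1).
1. P lies on line KL with KP:PL = 3:4 ⇒ P = (16/7, 4/7)
2. U is the intersection of line PS and line KH ⇒ U = (64/25, 13/25)
U = K + t·(H−K) with t = 12/25, so KU:UH = t:(1−t) = 12/25:13/25

KU:UH = 12/13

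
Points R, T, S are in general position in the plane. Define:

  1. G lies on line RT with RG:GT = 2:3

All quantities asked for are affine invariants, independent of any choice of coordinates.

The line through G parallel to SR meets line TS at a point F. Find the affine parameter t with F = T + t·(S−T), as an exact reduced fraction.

t = 3/5

Work in coordinates with R = (0, 0), T = (1, 0), S = (0, 1).
1. G lies on line RT with RG:GT = 2:3 ⇒ G = (2/5, 0)
through G parallel to SR: direction (0, -1); meets TS at F = (2/5, 3/5)
F = T + t·(S−T) with t = 3/5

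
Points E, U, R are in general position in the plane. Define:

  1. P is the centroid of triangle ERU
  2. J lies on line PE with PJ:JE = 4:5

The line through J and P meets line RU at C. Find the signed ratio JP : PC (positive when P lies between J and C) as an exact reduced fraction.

Work in coordinates with E = (0, 0), U = (1, 0), R = (0, 1).
1. P is the centroid of triangle ERU ⇒ P = (1/3, 1/3)
2. J lies on line PE with PJ:JE = 4:5 ⇒ J = (5/27, 5/27)
line JP meets RU at C = (1/2, 1/2)
P = J + t·(C−J) with t = 8/17, so JP:PC = 8/17:9/17

JP:PC = 8/9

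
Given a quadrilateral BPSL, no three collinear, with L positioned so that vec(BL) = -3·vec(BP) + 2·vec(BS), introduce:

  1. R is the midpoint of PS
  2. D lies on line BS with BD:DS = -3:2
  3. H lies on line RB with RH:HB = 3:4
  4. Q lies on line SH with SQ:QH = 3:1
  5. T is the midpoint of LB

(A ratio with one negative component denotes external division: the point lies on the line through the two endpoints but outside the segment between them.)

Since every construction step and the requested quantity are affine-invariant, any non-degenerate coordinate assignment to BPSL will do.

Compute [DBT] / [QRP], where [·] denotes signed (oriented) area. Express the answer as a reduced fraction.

Choose coordinates B = (0, 0), P = (1, 0), S = (0, 1), L = (-3, 2).
1. R is the midpoint of PS ⇒ R = (1/2, 1/2)
2. D lies on line BS with BD:DS = -3:2 ⇒ D = (0, 3)
3. H lies on line RB with RH:HB = 3:4 ⇒ H = (2/7, 2/7)
4. Q lies on line SH with SQ:QH = 3:1 ⇒ Q = (3/14, 13/28)
5. T is the midpoint of LB ⇒ T = (-3/2, 1)
2·[DBT] = -9/2, 2·[QRP] = -9/56
[DBT]:[QRP] = -9/2:-9/56 = 28

[DBT]:[QRP] = 28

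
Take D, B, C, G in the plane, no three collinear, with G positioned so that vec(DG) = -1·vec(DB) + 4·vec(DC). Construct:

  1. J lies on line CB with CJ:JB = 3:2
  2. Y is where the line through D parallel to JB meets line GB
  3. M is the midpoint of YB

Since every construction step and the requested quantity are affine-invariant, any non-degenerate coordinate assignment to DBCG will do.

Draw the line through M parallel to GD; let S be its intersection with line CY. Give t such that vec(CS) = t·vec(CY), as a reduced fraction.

Choose coordinates D = (0, 0), B = (1, 0), C = (0, 1), G = (-1, 4).
1. J lies on line CB with CJ:JB = 3:2 ⇒ J = (3/5, 2/5)
2. Y is where the line through D parallel to JB meets line GB ⇒ Y = (2, -2)
3. M is the midpoint of YB ⇒ M = (3/2, -1)
through M parallel to GD: direction (1, -4); meets CY at S = (8/5, -7/5)
S = C + t·(Y−C) with t = 4/5

t = 4/5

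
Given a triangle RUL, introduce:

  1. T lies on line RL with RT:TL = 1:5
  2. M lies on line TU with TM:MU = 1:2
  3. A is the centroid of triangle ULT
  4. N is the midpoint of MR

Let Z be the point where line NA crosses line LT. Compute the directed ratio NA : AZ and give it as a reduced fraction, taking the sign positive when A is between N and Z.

Work in coordinates with R = (0, 0), U = (1, 0), L = (0, 1).
1. T lies on line RL with RT:TL = 1:5 ⇒ T = (0, 1/6)
2. M lies on line TU with TM:MU = 1:2 ⇒ M = (1/3, 1/9)
3. A is the centroid of triangle ULT ⇒ A = (1/3, 7/18)
4. N is the midpoint of MR ⇒ N = (1/6, 1/18)
line NA meets LT at Z = (0, -5/18)
A = N + t·(Z−N) with t = -1, so NA:AZ = -1:2

NA:AZ = -1/2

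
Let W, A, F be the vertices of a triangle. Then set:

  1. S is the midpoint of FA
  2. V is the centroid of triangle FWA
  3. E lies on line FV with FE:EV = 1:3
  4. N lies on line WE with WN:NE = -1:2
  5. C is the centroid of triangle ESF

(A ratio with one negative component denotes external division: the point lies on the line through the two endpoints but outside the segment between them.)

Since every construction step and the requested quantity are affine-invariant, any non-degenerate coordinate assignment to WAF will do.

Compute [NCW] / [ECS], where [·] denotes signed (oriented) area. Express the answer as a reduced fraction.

[NCW]:[ECS] = -7

Set W = (0, 0), A = (1, 0), F = (0, 1); any affine frame gives the same invariant.
1. S is the midpoint of FA ⇒ S = (1/2, 1/2)
2. V is the centroid of triangle FWA ⇒ V = (1/3, 1/3)
3. E lies on line FV with FE:EV = 1:3 ⇒ E = (1/12, 5/6)
4. N lies on line WE with WN:NE = -1:2 ⇒ N = (-1/12, -5/6)
5. C is the centroid of triangle ESF ⇒ C = (7/36, 7/9)
2·[NCW] = 7/72, 2·[ECS] = -1/72
[NCW]:[ECS] = 7/72:-1/72 = -7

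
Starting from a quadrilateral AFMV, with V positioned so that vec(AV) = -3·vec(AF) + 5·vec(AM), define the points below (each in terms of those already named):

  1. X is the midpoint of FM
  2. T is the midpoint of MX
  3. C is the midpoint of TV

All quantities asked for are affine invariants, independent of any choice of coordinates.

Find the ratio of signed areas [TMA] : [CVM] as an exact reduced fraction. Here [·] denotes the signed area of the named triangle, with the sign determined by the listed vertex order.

[TMA]:[CVM] = 2

Assign A = (0, 0), F = (1, 0), M = (0, 1), V = (-3, 5) — the answer is frame-independent, so this choice is without loss of generality.
1. X is the midpoint of FM ⇒ X = (1/2, 1/2)
2. T is the midpoint of MX ⇒ T = (1/4, 3/4)
3. C is the midpoint of TV ⇒ C = (-11/8, 23/8)
2·[TMA] = 1/4, 2·[CVM] = 1/8
[TMA]:[CVM] = 1/4:1/8 = 2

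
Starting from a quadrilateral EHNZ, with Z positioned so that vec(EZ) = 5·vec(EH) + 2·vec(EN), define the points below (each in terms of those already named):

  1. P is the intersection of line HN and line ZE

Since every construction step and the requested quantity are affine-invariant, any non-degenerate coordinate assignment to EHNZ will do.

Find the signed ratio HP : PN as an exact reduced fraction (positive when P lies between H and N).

Assign E = (0, 0), H = (1, 0), N = (0, 1), Z = (5, 2) — the answer is frame-independent, so this choice is without loss of generality.
1. P is the intersection of line HN and line ZE ⇒ P = (5/7, 2/7)
P = H + t·(N−H) with t = 2/7, so HP:PN = t:(1−t) = 2/7:5/7

HP:PN = 2/5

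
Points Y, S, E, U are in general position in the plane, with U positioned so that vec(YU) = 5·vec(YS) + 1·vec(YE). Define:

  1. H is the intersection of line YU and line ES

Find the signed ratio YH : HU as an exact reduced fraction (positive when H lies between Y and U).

Choose coordinates Y = (0, 0), S = (1, 0), E = (0, 1), U = (5, 1).
1. H is the intersection of line YU and line ES ⇒ H = (5/6, 1/6)
H = Y + t·(U−Y) with t = 1/6, so YH:HU = t:(1−t) = 1/6:5/6

YH:HU = 1/5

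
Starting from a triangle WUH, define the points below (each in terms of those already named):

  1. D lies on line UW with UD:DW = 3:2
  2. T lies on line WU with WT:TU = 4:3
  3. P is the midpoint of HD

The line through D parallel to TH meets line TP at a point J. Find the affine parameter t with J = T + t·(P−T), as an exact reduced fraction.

t = 2

Assign W = (0, 0), U = (1, 0), H = (0, 1) — the answer is frame-independent, so this choice is without loss of generality.
1. D lies on line UW with UD:DW = 3:2 ⇒ D = (2/5, 0)
2. T lies on line WU with WT:TU = 4:3 ⇒ T = (4/7, 0)
3. P is the midpoint of HD ⇒ P = (1/5, 1/2)
through D parallel to TH: direction (-4/7, 1); meets TP at J = (-6/35, 1)
J = T + t·(P−T) with t = 2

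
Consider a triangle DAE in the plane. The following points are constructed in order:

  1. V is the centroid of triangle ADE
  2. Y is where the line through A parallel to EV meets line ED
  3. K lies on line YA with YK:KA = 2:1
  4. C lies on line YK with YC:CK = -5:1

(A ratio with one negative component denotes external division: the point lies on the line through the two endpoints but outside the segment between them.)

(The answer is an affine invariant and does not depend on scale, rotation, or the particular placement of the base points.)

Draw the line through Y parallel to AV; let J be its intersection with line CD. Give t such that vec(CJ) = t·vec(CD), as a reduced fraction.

t = -5/3

Work in coordinates with D = (0, 0), A = (1, 0), E = (0, 1).
1. V is the centroid of triangle ADE ⇒ V = (1/3, 1/3)
2. Y is where the line through A parallel to EV meets line ED ⇒ Y = (0, 2)
3. K lies on line YA with YK:KA = 2:1 ⇒ K = (2/3, 2/3)
4. C lies on line YK with YC:CK = -5:1 ⇒ C = (5/6, 1/3)
through Y parallel to AV: direction (-2/3, 1/3); meets CD at J = (20/9, 8/9)
J = C + t·(D−C) with t = -5/3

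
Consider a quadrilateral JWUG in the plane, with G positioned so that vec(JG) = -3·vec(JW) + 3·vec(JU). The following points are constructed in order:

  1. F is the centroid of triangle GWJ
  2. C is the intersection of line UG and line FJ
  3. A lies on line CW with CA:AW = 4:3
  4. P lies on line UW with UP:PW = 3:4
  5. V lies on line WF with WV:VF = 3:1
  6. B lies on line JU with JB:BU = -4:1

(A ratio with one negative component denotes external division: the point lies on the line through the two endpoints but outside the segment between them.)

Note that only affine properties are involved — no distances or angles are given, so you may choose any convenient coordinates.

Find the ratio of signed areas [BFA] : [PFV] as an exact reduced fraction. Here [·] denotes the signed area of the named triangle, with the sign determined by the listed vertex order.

[BFA]:[PFV] = 62/15

Set J = (0, 0), W = (1, 0), U = (0, 1), G = (-3, 3); any affine frame gives the same invariant.
1. F is the centroid of triangle GWJ ⇒ F = (-2/3, 1)
2. C is the intersection of line UG and line FJ ⇒ C = (-6/5, 9/5)
3. A lies on line CW with CA:AW = 4:3 ⇒ A = (2/35, 27/35)
4. P lies on line UW with UP:PW = 3:4 ⇒ P = (3/7, 4/7)
5. V lies on line WF with WV:VF = 3:1 ⇒ V = (-1/4, 3/4)
6. B lies on line JU with JB:BU = -4:1 ⇒ B = (0, 4/3)
2·[BFA] = 124/315, 2·[PFV] = 2/21
[BFA]:[PFV] = 124/315:2/21 = 62/15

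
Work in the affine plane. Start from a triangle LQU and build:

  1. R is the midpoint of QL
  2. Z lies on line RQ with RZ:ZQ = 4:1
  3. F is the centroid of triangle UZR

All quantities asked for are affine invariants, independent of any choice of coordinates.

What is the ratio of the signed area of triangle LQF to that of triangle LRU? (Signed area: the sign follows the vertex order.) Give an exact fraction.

[LQF]:[LRU] = 2/3

Assign L = (0, 0), Q = (1, 0), U = (0, 1) — the answer is frame-independent, so this choice is without loss of generality.
1. R is the midpoint of QL ⇒ R = (1/2, 0)
2. Z lies on line RQ with RZ:ZQ = 4:1 ⇒ Z = (9/10, 0)
3. F is the centroid of triangle UZR ⇒ F = (7/15, 1/3)
2·[LQF] = 1/3, 2·[LRU] = 1/2
[LQF]:[LRU] = 1/3:1/2 = 2/3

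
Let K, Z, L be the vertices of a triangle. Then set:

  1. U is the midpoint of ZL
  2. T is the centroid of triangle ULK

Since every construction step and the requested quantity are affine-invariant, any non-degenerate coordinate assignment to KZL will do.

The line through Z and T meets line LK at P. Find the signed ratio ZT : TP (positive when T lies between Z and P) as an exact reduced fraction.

ZT:TP = 5

Choose coordinates K = (0, 0), Z = (1, 0), L = (0, 1).
1. U is the midpoint of ZL ⇒ U = (1/2, 1/2)
2. T is the centroid of triangle ULK ⇒ T = (1/6, 1/2)
line ZT meets LK at P = (0, 3/5)
T = Z + t·(P−Z) with t = 5/6, so ZT:TP = 5/6:1/6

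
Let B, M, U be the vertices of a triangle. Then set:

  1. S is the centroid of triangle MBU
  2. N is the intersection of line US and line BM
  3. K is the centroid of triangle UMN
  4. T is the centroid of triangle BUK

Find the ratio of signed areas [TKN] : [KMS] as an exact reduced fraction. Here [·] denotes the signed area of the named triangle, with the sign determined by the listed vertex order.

[TKN]:[KMS] = 2

Assign B = (0, 0), M = (1, 0), U = (0, 1) — the answer is frame-independent, so this choice is without loss of generality.
1. S is the centroid of triangle MBU ⇒ S = (1/3, 1/3)
2. N is the intersection of line US and line BM ⇒ N = (1/2, 0)
3. K is the centroid of triangle UMN ⇒ K = (1/2, 1/3)
4. T is the centroid of triangle BUK ⇒ T = (1/6, 4/9)
2·[TKN] = -1/9, 2·[KMS] = -1/18
[TKN]:[KMS] = -1/9:-1/18 = 2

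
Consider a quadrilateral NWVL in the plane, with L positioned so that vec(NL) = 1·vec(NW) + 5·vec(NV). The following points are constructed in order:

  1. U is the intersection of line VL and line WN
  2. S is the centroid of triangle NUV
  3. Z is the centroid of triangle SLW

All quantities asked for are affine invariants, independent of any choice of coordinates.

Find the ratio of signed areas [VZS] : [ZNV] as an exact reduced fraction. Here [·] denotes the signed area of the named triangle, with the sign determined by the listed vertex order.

[VZS]:[ZNV] = 13/23

Assign N = (0, 0), W = (1, 0), V = (0, 1), L = (1, 5) — the answer is frame-independent, so this choice is without loss of generality.
1. U is the intersection of line VL and line WN ⇒ U = (-1/4, 0)
2. S is the centroid of triangle NUV ⇒ S = (-1/12, 1/3)
3. Z is the centroid of triangle SLW ⇒ Z = (23/36, 16/9)
2·[VZS] = -13/36, 2·[ZNV] = -23/36
[VZS]:[ZNV] = -13/36:-23/36 = 13/23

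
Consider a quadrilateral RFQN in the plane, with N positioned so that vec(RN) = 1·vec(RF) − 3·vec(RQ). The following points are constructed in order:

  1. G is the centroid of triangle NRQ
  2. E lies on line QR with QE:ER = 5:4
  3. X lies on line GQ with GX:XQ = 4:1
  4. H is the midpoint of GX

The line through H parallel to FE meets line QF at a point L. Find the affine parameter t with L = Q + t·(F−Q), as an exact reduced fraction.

t = 41/25

Set R = (0, 0), F = (1, 0), Q = (0, 1), N = (1, -3); any affine frame gives the same invariant.
1. G is the centroid of triangle NRQ ⇒ G = (1/3, -2/3)
2. E lies on line QR with QE:ER = 5:4 ⇒ E = (0, 4/9)
3. X lies on line GQ with GX:XQ = 4:1 ⇒ X = (1/15, 2/3)
4. H is the midpoint of GX ⇒ H = (1/5, 0)
through H parallel to FE: direction (-1, 4/9); meets QF at L = (41/25, -16/25)
L = Q + t·(F−Q) with t = 41/25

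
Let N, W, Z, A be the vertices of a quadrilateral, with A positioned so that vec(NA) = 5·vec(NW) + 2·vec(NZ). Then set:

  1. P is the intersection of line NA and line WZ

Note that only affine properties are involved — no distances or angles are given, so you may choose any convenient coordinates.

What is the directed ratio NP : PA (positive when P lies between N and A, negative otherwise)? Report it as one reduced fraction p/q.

Work in coordinates with N = (0, 0), W = (1, 0), Z = (0, 1), A = (5, 2).
1. P is the intersection of line NA and line WZ ⇒ P = (5/7, 2/7)
P = N + t·(A−N) with t = 1/7, so NP:PA = t:(1−t) = 1/7:6/7

NP:PA = 1/6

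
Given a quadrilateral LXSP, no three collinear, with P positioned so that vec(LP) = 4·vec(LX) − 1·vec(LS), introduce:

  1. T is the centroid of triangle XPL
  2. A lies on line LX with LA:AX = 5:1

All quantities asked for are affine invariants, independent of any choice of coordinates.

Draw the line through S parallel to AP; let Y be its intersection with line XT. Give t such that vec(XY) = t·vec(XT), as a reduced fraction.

Assign L = (0, 0), X = (1, 0), S = (0, 1), P = (4, -1) — the answer is frame-independent, so this choice is without loss of generality.
1. T is the centroid of triangle XPL ⇒ T = (5/3, -1/3)
2. A lies on line LX with LA:AX = 5:1 ⇒ A = (5/6, 0)
through S parallel to AP: direction (19/6, -1); meets XT at Y = (-19/7, 13/7)
Y = X + t·(T−X) with t = -39/7

t = -39/7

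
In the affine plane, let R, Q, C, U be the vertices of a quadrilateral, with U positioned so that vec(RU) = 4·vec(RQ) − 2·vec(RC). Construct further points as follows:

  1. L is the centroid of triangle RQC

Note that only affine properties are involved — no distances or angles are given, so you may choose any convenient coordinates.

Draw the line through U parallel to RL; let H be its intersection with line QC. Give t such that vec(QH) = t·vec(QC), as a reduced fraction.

Set R = (0, 0), Q = (1, 0), C = (0, 1), U = (4, -2); any affine frame gives the same invariant.
1. L is the centroid of triangle RQC ⇒ L = (1/3, 1/3)
through U parallel to RL: direction (1/3, 1/3); meets QC at H = (7/2, -5/2)
H = Q + t·(C−Q) with t = -5/2

t = -5/2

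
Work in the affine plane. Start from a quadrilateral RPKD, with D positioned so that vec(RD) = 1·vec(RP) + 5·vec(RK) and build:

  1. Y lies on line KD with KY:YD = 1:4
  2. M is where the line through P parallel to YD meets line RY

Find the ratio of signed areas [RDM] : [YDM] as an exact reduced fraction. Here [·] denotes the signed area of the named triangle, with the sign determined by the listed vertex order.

[RDM]:[YDM] = 4/5

Work in coordinates with R = (0, 0), P = (1, 0), K = (0, 1), D = (1, 5).
1. Y lies on line KD with KY:YD = 1:4 ⇒ Y = (1/5, 9/5)
2. M is where the line through P parallel to YD meets line RY ⇒ M = (-4/5, -36/5)
2·[RDM] = -16/5, 2·[YDM] = -4
[RDM]:[YDM] = -16/5:-4 = 4/5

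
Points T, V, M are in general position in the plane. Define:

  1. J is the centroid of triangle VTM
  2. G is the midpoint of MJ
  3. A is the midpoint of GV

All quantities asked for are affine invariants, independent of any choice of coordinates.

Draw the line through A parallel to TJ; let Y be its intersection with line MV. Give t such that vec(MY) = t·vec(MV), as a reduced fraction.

Assign T = (0, 0), V = (1, 0), M = (0, 1) — the answer is frame-independent, so this choice is without loss of generality.
1. J is the centroid of triangle VTM ⇒ J = (1/3, 1/3)
2. G is the midpoint of MJ ⇒ G = (1/6, 2/3)
3. A is the midpoint of GV ⇒ A = (7/12, 1/3)
through A parallel to TJ: direction (1/3, 1/3); meets MV at Y = (5/8, 3/8)
Y = M + t·(V−M) with t = 5/8

t = 5/8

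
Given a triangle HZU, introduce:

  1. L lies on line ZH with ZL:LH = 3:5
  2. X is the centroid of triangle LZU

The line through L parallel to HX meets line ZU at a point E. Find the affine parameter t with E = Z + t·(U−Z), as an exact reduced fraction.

Assign H = (0, 0), Z = (1, 0), U = (0, 1) — the answer is frame-independent, so this choice is without loss of generality.
1. L lies on line ZH with ZL:LH = 3:5 ⇒ L = (5/8, 0)
2. X is the centroid of triangle LZU ⇒ X = (13/24, 1/3)
through L parallel to HX: direction (13/24, 1/3); meets ZU at E = (6/7, 1/7)
E = Z + t·(U−Z) with t = 1/7

t = 1/7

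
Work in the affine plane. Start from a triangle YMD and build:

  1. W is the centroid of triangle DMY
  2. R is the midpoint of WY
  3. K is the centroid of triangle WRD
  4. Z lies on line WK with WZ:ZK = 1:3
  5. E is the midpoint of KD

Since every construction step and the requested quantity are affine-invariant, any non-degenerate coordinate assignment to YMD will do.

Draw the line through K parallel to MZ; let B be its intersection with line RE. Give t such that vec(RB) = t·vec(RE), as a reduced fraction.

Choose coordinates Y = (0, 0), M = (1, 0), D = (0, 1).
1. W is the centroid of triangle DMY ⇒ W = (1/3, 1/3)
2. R is the midpoint of WY ⇒ R = (1/6, 1/6)
3. K is the centroid of triangle WRD ⇒ K = (1/6, 1/2)
4. Z lies on line WK with WZ:ZK = 1:3 ⇒ Z = (7/24, 3/8)
5. E is the midpoint of KD ⇒ E = (1/12, 3/4)
through K parallel to MZ: direction (-17/24, 3/8); meets RE at B = (19/165, 29/55)
B = R + t·(E−R) with t = 34/55

t = 34/55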